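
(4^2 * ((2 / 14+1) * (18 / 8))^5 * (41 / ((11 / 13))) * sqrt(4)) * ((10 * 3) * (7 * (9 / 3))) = 2900562462720 / 26411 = 109824030.24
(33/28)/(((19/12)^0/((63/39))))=99/52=1.90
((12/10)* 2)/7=12/35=0.34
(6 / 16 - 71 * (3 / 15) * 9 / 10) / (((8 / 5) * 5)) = -1.55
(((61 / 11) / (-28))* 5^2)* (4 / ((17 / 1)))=-1525 / 1309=-1.17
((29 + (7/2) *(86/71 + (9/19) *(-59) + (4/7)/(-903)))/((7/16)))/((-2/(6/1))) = 1258659016/2842343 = 442.82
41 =41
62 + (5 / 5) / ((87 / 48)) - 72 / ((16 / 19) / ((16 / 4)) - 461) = 15921242 / 253895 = 62.71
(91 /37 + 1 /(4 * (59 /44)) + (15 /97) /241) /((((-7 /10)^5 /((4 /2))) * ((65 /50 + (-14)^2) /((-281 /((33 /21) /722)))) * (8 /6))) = 3736486010721000000 /241747369901443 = 15456.16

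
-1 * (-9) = 9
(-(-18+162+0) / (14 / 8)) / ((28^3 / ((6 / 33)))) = -18 / 26411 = -0.00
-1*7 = -7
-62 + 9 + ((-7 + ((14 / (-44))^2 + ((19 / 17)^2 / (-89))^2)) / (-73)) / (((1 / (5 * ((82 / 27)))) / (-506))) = -11175256584214738 / 14343495722721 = -779.12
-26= -26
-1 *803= -803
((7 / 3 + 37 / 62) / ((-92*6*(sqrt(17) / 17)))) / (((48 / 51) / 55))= -509575*sqrt(17) / 1642752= -1.28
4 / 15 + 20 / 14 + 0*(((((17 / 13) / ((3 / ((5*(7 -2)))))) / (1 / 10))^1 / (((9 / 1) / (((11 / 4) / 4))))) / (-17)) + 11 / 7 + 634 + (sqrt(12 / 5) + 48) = 686.82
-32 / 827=-0.04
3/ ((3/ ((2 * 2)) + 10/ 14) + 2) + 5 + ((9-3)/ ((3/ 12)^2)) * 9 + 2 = 84571/ 97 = 871.87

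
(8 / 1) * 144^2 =165888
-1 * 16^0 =-1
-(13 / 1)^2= -169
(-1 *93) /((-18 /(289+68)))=3689 /2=1844.50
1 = 1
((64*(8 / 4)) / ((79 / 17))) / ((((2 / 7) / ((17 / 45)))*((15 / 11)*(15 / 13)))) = 18514496 / 799875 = 23.15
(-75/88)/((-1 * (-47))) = -75/4136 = -0.02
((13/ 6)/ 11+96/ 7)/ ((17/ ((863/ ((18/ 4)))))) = 5546501/ 35343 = 156.93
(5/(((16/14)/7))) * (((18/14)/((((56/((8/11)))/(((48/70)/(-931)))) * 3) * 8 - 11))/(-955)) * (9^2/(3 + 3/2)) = 7/23665664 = 0.00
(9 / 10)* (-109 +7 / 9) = -487 / 5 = -97.40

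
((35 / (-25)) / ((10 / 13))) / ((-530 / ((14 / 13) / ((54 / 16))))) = 0.00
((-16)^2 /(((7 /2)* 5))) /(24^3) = 1 /945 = 0.00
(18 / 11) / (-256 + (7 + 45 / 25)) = -15 / 2266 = -0.01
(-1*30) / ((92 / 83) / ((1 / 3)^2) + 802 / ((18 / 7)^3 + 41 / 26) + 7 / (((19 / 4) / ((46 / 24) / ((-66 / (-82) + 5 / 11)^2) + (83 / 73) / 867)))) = -160066695947481532800 / 293048361812935810813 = -0.55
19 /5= 3.80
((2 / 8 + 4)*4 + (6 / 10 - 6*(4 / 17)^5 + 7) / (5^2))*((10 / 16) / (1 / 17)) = 3071119971 / 16704200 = 183.85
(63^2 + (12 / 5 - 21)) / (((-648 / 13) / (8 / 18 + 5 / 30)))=-117689 / 2430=-48.43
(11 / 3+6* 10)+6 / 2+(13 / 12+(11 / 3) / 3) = 2483 / 36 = 68.97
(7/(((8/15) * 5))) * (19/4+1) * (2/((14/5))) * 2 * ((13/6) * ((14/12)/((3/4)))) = 10465/144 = 72.67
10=10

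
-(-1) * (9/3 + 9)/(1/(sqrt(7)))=12 * sqrt(7)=31.75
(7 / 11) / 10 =7 / 110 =0.06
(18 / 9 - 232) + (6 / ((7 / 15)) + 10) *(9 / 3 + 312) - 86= 6884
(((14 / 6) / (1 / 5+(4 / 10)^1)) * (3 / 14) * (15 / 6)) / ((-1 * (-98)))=25 / 1176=0.02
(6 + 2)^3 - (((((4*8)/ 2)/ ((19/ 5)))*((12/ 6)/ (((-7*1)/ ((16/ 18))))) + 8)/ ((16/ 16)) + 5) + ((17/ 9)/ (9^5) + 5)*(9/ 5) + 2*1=20068461011/ 39267585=511.07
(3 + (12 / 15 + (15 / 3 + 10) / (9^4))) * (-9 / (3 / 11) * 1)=-457358 / 3645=-125.48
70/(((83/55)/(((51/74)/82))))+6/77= 9070407/19390294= 0.47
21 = 21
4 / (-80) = -1 / 20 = -0.05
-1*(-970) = 970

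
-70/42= -5/3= -1.67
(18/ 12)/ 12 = 1/ 8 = 0.12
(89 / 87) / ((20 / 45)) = 267 / 116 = 2.30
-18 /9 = -2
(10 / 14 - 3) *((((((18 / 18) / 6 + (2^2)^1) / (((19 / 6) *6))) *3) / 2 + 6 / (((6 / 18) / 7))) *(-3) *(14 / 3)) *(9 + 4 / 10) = 3609976 / 95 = 37999.75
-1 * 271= -271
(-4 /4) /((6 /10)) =-5 /3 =-1.67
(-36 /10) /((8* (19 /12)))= -27 /95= -0.28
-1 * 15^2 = -225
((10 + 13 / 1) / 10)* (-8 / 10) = -46 / 25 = -1.84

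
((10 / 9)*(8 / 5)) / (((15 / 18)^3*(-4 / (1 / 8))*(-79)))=12 / 9875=0.00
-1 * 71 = -71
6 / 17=0.35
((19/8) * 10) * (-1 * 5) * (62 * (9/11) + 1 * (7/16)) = -4277375/704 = -6075.82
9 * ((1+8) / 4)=81 / 4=20.25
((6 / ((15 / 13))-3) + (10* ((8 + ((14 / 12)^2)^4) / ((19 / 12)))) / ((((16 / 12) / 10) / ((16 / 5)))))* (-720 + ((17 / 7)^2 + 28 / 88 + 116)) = -44248266726137 / 42661080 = -1037204.56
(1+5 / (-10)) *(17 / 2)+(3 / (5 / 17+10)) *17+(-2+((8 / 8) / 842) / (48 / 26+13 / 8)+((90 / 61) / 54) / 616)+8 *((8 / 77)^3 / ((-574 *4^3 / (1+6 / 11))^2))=182350076318803328161493 / 25309975364517484918200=7.20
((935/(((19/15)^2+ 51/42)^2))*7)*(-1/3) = -21647587500/78836641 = -274.59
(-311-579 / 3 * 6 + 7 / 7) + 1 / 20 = -29359 / 20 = -1467.95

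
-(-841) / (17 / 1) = 841 / 17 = 49.47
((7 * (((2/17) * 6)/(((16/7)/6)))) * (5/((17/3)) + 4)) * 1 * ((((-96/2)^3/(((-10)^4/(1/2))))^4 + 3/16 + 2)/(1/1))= 83742623434742818833/1411132812500000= 59344.25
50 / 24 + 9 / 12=17 / 6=2.83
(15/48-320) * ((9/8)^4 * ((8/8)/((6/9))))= -100678545/131072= -768.12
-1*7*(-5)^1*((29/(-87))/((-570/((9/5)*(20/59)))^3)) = 504/35217364025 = 0.00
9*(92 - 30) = 558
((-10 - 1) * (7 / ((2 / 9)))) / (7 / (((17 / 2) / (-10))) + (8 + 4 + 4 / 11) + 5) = -37.96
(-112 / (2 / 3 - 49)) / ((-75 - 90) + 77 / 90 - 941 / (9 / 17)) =-6048 / 5067547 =-0.00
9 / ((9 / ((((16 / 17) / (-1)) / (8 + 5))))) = -16 / 221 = -0.07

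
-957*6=-5742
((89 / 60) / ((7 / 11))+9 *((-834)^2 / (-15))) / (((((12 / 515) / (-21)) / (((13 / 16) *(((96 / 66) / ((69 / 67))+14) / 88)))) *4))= 1372753041899863 / 102592512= 13380635.83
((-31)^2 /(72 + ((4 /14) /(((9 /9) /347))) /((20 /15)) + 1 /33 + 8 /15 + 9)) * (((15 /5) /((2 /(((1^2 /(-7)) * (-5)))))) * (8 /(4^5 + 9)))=6342600 /124020947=0.05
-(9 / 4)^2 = -81 / 16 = -5.06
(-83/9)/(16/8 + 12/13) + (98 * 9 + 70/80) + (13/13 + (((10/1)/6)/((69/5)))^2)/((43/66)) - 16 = 80776827185/93353688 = 865.28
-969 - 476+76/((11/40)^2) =-53245/121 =-440.04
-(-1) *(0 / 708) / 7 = 0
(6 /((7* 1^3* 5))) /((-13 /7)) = -6 /65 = -0.09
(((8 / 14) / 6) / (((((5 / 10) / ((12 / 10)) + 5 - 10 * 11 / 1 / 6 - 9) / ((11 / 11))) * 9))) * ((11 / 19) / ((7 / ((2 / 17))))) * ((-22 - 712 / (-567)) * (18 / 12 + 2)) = 1035056 / 3034463229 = 0.00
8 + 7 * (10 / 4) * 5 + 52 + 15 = 325 / 2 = 162.50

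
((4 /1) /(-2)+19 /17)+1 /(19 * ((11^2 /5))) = -34400 /39083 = -0.88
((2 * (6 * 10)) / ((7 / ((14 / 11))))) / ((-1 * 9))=-80 / 33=-2.42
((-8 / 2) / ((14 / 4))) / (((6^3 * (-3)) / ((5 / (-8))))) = -5 / 4536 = -0.00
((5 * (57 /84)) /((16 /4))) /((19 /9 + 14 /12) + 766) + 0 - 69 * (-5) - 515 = -131822585 /775432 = -170.00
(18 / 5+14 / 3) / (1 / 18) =744 / 5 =148.80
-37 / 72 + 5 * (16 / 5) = 1115 / 72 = 15.49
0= 0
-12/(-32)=3/8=0.38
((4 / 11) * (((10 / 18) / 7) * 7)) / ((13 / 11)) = 0.17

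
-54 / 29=-1.86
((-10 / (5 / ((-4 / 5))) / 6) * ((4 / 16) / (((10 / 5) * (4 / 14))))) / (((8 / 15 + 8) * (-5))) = -0.00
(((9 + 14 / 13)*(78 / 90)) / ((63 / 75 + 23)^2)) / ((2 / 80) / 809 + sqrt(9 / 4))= 0.01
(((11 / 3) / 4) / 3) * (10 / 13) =55 / 234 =0.24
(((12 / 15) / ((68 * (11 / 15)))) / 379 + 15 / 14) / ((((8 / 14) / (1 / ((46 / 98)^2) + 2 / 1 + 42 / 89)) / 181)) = 63514450527993 / 26694173704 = 2379.34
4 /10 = 2 /5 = 0.40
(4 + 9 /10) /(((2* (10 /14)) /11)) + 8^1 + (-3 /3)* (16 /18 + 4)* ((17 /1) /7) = 213299 /6300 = 33.86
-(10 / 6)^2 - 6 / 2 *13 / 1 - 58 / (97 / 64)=-69880 / 873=-80.05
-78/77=-1.01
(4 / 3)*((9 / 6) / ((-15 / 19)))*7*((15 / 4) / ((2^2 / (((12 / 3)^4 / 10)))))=-2128 / 5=-425.60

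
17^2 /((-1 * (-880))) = 289 /880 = 0.33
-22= -22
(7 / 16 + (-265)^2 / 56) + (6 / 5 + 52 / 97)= 1256.19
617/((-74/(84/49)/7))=-3702/37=-100.05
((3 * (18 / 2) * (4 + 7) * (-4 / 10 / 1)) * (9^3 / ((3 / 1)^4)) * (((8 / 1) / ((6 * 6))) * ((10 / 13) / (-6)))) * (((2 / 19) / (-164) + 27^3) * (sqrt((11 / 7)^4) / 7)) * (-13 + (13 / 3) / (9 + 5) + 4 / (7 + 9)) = -6734738406495 / 2559466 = -2631306.06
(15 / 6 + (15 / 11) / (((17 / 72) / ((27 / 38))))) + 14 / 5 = 334109 / 35530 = 9.40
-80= -80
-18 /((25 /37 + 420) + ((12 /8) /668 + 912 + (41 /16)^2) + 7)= -9490944 /709840529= -0.01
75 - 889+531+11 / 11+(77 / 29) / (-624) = -5103149 / 18096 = -282.00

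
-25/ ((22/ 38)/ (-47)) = 22325/ 11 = 2029.55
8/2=4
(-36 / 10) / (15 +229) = -9 / 610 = -0.01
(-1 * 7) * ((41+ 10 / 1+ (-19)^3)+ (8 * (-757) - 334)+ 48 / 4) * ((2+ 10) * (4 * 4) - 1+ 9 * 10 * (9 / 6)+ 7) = 30736566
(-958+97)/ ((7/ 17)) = -2091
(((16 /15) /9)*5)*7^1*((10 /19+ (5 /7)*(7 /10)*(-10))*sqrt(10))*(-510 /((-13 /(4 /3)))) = -6473600*sqrt(10) /6669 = -3069.62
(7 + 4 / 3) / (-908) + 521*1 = 1419179 / 2724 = 520.99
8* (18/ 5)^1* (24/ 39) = 1152/ 65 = 17.72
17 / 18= 0.94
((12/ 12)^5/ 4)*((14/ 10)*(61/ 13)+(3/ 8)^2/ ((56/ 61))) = 1566053/ 931840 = 1.68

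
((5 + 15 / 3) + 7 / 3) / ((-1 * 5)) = -37 / 15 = -2.47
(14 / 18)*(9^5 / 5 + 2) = 413413 / 45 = 9186.96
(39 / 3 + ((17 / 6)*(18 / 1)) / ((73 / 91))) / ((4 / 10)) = 13975 / 73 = 191.44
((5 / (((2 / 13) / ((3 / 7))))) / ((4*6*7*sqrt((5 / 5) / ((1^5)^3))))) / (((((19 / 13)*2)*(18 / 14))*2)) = 845 / 76608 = 0.01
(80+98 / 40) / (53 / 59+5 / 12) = 291873 / 4655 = 62.70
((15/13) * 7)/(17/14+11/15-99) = -22050/264953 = -0.08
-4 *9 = -36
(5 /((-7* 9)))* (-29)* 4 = 580 /63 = 9.21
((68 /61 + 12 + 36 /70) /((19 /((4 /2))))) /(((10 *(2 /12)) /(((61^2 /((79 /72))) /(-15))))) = -255596832 /1313375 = -194.61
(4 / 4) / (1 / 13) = 13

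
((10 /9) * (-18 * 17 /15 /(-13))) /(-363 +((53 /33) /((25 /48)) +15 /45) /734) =-13725800 /2857553803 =-0.00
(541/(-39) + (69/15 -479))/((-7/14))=190426/195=976.54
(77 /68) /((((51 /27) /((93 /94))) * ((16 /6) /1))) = 193347 /869312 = 0.22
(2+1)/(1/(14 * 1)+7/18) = 189/29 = 6.52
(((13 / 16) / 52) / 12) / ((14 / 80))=0.01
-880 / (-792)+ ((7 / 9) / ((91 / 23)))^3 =1791737 / 1601613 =1.12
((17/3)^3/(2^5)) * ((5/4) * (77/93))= 1891505/321408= 5.89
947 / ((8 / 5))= 4735 / 8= 591.88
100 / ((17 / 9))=900 / 17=52.94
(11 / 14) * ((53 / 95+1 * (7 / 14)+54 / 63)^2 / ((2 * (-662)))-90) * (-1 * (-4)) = -2318674723299 / 8197082600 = -282.87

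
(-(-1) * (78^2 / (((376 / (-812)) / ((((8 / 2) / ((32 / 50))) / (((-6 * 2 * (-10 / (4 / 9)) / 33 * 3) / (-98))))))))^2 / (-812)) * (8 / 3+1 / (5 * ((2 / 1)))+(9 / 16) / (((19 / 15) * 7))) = -108688752938831065 / 290103552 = -374655022.97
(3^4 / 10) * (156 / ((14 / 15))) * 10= 13538.57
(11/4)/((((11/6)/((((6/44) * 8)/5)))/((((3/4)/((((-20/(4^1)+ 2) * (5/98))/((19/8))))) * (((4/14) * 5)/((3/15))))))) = -27.20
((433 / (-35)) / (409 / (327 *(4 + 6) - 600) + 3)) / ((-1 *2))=115611 / 58933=1.96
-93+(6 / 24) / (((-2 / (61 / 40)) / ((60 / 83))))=-123687 / 1328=-93.14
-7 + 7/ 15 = -98/ 15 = -6.53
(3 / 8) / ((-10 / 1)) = -3 / 80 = -0.04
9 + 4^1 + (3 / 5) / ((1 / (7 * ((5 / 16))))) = 229 / 16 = 14.31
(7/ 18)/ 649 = 7/ 11682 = 0.00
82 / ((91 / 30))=2460 / 91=27.03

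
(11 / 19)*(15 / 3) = 55 / 19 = 2.89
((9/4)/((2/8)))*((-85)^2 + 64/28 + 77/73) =33243138/511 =65055.06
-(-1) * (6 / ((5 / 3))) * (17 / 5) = 306 / 25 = 12.24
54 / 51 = 18 / 17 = 1.06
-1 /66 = -0.02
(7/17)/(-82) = -7/1394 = -0.01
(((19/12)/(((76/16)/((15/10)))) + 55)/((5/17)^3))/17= 32079/250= 128.32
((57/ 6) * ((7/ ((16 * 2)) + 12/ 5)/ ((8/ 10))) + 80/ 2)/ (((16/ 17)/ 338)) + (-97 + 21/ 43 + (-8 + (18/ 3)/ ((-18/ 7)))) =6717372433/ 264192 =25426.10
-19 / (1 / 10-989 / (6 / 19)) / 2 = 285 / 93952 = 0.00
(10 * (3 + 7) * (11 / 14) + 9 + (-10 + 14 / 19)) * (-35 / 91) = -52075 / 1729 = -30.12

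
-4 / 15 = -0.27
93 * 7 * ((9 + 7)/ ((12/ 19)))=16492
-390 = -390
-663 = -663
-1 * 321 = -321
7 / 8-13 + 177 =1319 / 8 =164.88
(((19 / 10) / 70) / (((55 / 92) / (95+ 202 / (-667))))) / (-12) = -1200097 / 3349500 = -0.36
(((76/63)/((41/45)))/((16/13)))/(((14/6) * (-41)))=-3705/329476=-0.01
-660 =-660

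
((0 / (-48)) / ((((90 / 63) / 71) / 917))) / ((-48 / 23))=0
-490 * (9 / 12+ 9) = -9555 / 2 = -4777.50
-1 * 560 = -560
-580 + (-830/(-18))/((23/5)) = -117985/207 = -569.98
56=56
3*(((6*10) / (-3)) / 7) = -60 / 7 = -8.57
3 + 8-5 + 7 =13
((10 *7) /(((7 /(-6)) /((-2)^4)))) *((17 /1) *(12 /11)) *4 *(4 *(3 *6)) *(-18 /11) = 1015234560 /121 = 8390368.26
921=921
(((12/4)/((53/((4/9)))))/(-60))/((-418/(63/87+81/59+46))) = 41147/852873615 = 0.00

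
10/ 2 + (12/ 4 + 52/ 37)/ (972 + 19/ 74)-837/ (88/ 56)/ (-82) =746312495/ 64896194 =11.50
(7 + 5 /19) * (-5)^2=3450 /19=181.58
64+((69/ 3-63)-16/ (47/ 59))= 184/ 47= 3.91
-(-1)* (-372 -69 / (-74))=-27459 / 74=-371.07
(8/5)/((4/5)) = 2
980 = 980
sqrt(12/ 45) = 2 * sqrt(15)/ 15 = 0.52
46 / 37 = 1.24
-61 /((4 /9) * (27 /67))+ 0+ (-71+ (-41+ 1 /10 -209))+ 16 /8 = -39569 /60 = -659.48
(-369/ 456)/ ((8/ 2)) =-123/ 608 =-0.20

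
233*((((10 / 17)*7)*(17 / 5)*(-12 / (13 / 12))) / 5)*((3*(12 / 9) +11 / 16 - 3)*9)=-7133994 / 65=-109753.75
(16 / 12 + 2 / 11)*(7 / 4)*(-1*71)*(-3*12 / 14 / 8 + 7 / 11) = -172175 / 2904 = -59.29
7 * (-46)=-322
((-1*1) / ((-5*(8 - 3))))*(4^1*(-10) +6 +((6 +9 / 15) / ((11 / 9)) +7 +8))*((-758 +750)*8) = 4352 / 125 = 34.82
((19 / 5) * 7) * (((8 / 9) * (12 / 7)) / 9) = 608 / 135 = 4.50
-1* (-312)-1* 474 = -162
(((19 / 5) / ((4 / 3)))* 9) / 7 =513 / 140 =3.66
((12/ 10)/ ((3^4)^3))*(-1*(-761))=1522/ 885735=0.00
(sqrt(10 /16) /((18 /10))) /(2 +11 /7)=7*sqrt(10) /180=0.12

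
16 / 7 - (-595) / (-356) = 1531 / 2492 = 0.61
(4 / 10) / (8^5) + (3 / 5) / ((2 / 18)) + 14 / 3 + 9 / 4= 3026947 / 245760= 12.32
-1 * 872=-872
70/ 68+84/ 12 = 273/ 34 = 8.03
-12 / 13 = -0.92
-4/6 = -0.67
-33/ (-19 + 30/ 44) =726/ 403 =1.80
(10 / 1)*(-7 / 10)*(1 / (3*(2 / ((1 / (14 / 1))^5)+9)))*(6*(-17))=238 / 1075657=0.00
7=7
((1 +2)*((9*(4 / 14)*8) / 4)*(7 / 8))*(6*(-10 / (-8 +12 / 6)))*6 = 810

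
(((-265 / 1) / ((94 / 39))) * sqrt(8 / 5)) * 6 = -12402 * sqrt(10) / 47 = -834.44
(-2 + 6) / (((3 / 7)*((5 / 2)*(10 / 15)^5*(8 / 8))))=567 / 20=28.35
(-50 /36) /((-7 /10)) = 125 /63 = 1.98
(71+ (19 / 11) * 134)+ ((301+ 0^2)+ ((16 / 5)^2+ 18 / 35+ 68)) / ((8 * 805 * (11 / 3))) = 3749728371 / 12397000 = 302.47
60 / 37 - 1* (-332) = 12344 / 37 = 333.62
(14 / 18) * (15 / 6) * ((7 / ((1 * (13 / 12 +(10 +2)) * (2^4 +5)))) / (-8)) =-35 / 5652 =-0.01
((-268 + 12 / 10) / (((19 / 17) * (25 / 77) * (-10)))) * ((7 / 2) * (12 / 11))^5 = 10373355157536 / 173861875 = 59664.35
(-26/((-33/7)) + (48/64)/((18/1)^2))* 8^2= 353.12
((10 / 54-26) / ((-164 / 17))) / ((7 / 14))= 289 / 54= 5.35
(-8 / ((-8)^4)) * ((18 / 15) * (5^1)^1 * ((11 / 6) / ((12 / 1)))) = -11 / 6144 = -0.00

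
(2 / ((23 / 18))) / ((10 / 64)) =1152 / 115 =10.02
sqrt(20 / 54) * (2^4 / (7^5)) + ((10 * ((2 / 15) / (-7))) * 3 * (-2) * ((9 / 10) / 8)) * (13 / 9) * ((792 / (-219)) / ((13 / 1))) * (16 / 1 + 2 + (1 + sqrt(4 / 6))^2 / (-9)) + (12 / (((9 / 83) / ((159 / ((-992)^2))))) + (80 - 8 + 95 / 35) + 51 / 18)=16 * sqrt(30) / 151263 + 88 * sqrt(6) / 22995 + 61941721243 / 808162560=76.66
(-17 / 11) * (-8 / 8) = 17 / 11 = 1.55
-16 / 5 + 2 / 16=-123 / 40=-3.08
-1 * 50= -50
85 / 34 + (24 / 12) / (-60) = 37 / 15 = 2.47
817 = 817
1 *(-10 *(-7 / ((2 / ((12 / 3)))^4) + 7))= 1050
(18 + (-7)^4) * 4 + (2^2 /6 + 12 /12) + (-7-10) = 28982 /3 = 9660.67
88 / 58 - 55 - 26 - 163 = -7032 / 29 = -242.48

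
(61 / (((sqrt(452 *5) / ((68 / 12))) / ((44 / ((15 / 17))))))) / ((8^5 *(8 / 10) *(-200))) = -193919 *sqrt(565) / 66650112000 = -0.00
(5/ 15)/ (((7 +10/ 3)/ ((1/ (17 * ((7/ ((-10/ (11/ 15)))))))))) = -0.00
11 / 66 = 1 / 6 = 0.17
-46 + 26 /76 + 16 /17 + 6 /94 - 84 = -3906159 /30362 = -128.65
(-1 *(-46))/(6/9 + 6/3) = 69/4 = 17.25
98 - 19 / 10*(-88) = 1326 / 5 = 265.20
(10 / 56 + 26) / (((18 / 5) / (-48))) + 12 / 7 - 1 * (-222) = -376 / 3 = -125.33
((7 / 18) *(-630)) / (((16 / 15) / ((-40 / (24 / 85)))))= 520625 / 16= 32539.06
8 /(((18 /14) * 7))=8 /9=0.89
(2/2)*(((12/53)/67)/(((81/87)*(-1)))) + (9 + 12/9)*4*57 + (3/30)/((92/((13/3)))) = 69271803449/29402280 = 2356.00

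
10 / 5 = 2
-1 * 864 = -864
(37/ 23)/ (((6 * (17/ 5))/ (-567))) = -34965/ 782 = -44.71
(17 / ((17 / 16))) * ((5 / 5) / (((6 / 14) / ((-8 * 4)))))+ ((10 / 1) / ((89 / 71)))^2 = -26876564 / 23763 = -1131.03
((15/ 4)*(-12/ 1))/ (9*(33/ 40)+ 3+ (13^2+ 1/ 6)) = -5400/ 21551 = -0.25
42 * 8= 336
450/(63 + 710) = 450/773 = 0.58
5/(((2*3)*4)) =5/24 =0.21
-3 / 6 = -1 / 2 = -0.50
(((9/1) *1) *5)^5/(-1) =-184528125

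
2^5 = 32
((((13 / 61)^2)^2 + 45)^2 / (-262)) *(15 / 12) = -485303625288821045 / 50227316005287622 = -9.66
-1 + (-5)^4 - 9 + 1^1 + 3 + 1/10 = 6191/10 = 619.10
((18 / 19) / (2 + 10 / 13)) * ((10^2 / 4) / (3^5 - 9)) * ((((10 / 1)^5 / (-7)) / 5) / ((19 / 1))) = -125000 / 22743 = -5.50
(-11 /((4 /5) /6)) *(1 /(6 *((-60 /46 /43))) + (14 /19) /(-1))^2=-4995745931 /1559520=-3203.39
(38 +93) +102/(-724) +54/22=530855/3982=133.31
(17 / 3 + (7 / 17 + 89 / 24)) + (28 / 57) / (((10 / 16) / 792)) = 8168941 / 12920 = 632.27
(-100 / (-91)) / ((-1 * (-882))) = 50 / 40131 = 0.00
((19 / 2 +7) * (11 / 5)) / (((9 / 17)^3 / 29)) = 7094.53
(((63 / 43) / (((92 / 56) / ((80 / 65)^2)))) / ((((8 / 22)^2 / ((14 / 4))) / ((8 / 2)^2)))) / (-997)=-95622912 / 166639577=-0.57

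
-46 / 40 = -23 / 20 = -1.15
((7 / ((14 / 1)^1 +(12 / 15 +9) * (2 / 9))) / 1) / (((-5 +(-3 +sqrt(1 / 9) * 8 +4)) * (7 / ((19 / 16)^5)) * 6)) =-111424455 / 6106906624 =-0.02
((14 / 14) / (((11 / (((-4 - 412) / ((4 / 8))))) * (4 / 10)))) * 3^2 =-18720 / 11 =-1701.82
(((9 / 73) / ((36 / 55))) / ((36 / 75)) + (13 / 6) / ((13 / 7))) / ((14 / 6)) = 5463 / 8176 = 0.67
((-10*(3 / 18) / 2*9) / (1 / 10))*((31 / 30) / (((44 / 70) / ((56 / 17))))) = -75950 / 187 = -406.15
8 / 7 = 1.14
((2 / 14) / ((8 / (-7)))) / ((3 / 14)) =-7 / 12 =-0.58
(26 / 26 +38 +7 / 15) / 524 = 0.08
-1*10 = -10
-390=-390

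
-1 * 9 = -9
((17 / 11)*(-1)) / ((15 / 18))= -102 / 55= -1.85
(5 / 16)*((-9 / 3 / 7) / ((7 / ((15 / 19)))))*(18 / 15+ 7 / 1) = -0.12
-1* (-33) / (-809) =-33 / 809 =-0.04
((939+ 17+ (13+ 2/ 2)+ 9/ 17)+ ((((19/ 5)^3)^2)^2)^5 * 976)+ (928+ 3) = 881281789722811803712067778733938065441103783732177988516706166909700564475565942/ 14745149545802860302501358091831207275390625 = 59767572175872889231872130000000000000.00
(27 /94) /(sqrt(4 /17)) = 27 * sqrt(17) /188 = 0.59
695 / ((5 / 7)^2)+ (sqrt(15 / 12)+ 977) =sqrt(5) / 2+ 11696 / 5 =2340.32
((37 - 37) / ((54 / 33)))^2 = 0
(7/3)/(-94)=-7/282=-0.02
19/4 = 4.75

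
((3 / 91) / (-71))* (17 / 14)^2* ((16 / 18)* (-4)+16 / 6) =578 / 949767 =0.00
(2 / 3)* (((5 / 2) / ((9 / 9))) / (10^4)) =1 / 6000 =0.00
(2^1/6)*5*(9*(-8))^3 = -622080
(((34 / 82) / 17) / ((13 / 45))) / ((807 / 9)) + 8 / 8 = 143512 / 143377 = 1.00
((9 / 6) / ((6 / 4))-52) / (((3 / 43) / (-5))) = 3655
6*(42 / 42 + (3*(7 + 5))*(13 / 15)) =966 / 5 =193.20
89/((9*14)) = 89/126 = 0.71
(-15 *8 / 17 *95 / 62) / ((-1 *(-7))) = -5700 / 3689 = -1.55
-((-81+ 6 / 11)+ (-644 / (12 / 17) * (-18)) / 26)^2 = -303778.27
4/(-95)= -4/95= -0.04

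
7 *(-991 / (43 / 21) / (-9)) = 48559 / 129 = 376.43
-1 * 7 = -7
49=49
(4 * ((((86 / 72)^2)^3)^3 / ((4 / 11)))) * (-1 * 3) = -2778592669308478668930028873139 / 3438141599496845182057316352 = -808.17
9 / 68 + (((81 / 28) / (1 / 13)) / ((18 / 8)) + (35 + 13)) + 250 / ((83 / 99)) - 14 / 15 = 214591303 / 592620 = 362.11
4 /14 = 2 /7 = 0.29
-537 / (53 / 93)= -49941 / 53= -942.28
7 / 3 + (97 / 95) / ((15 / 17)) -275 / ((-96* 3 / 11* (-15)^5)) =3.49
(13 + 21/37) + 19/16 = 8735/592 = 14.76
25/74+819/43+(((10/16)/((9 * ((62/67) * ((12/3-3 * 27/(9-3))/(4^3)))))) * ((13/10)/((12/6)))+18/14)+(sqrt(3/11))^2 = 26774084989/1298819214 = 20.61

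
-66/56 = -33/28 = -1.18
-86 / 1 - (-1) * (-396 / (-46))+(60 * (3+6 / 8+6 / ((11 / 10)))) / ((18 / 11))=11965 / 46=260.11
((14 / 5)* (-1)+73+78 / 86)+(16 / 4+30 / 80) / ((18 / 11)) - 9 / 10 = 2256383 / 30960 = 72.88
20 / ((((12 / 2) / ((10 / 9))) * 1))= 100 / 27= 3.70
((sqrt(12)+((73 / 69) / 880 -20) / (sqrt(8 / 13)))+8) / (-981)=-8 / 981 -2 * sqrt(3) / 981+1214327 * sqrt(26) / 238265280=0.01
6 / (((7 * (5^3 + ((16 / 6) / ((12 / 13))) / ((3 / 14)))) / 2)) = 324 / 26173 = 0.01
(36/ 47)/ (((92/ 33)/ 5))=1485/ 1081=1.37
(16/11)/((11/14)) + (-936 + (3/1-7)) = -938.15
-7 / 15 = -0.47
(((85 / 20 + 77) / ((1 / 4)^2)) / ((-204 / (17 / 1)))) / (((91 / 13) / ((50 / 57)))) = -16250 / 1197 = -13.58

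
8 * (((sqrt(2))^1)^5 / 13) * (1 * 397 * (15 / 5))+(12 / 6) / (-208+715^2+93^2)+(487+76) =4709.04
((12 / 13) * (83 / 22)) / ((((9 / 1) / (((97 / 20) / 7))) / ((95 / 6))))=152969 / 36036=4.24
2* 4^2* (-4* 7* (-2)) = 1792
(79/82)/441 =79/36162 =0.00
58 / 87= 2 / 3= 0.67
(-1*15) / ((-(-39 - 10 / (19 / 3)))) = -95 / 257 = -0.37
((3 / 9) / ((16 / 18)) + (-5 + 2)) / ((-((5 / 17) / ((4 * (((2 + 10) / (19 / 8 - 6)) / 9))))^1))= -1904 / 145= -13.13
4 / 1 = 4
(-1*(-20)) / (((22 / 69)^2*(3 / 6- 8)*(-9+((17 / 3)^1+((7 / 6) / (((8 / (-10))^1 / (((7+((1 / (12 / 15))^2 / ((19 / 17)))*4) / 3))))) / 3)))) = 17368128 / 3558005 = 4.88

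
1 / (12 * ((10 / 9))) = 3 / 40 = 0.08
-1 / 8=-0.12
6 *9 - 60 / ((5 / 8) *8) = 42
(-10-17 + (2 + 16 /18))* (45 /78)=-1085 /78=-13.91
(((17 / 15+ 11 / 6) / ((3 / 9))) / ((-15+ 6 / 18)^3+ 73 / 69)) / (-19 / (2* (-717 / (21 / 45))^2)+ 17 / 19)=-4858654624911 / 1540522321611115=-0.00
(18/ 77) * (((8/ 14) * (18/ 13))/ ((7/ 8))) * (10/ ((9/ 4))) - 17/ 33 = 62437/ 147147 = 0.42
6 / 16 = 3 / 8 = 0.38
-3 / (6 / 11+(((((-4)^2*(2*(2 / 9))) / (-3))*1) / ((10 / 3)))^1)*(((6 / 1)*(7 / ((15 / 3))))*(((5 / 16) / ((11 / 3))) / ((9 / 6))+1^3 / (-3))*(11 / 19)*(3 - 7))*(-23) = -3490641 / 1558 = -2240.46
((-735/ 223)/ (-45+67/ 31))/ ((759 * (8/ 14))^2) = 372155/ 909882302208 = 0.00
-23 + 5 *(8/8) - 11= -29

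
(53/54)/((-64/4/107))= -5671/864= -6.56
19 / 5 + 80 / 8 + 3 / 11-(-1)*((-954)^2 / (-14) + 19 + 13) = -25010452 / 385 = -64962.21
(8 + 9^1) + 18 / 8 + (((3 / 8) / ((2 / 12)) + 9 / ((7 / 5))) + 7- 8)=377 / 14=26.93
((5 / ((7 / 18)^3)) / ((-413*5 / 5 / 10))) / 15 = -19440 / 141659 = -0.14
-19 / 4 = -4.75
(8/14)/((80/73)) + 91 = 12813/140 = 91.52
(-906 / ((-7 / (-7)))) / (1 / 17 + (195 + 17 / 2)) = -10268 / 2307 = -4.45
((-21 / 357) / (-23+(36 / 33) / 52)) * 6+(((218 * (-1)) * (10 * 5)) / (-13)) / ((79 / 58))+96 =20412191935 / 28685137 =711.59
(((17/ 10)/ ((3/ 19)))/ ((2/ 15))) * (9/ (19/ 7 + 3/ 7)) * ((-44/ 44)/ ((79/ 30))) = -305235/ 3476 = -87.81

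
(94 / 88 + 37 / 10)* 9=42.91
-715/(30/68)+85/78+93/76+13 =-1586089/988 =-1605.35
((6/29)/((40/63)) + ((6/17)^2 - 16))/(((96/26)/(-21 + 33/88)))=372717917/4291072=86.86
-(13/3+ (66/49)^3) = -2391925/352947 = -6.78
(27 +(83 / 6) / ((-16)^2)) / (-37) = -41555 / 56832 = -0.73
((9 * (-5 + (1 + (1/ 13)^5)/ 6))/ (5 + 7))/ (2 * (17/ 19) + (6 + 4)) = -25572803/ 83169632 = -0.31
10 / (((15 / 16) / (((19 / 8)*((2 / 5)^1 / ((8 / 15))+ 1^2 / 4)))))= 76 / 3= 25.33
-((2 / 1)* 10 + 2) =-22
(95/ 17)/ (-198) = -95/ 3366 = -0.03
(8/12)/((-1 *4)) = -1/6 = -0.17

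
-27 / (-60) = 9 / 20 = 0.45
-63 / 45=-7 / 5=-1.40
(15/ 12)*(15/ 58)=75/ 232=0.32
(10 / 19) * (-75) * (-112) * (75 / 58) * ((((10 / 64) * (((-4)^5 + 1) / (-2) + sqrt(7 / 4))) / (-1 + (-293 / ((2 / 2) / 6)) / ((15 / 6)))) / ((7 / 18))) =-6473671875 / 3880142- 6328125 * sqrt(7) / 3880142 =-1672.73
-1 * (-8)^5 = 32768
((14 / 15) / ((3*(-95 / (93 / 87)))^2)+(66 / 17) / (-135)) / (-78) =250356466 / 679345187625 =0.00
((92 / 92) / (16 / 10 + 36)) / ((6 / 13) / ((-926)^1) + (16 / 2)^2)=30095 / 72420044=0.00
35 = 35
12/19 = 0.63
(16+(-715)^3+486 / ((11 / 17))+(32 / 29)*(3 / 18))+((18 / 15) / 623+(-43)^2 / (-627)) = -6901119572368174 / 18880015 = -365525110.67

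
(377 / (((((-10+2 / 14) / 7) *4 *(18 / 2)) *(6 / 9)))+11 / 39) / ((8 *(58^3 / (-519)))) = 40495321 / 11200989696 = 0.00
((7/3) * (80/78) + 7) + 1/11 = 12206/1287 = 9.48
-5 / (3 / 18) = -30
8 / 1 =8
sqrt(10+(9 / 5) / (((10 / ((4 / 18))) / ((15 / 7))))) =sqrt(12355) / 35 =3.18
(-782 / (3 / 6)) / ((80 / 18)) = -3519 / 10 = -351.90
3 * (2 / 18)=1 / 3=0.33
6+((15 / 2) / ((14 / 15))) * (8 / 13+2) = 4917 / 182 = 27.02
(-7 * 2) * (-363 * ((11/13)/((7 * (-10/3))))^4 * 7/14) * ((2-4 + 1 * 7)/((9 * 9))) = 0.00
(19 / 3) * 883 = 16777 / 3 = 5592.33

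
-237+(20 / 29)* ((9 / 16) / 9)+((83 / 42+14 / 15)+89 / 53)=-150002921 / 645540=-232.37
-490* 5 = -2450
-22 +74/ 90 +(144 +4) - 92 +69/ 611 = 960542/ 27495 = 34.94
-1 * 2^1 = -2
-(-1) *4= 4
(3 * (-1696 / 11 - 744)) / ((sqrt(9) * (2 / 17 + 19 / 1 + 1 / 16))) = -2687360 / 57387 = -46.83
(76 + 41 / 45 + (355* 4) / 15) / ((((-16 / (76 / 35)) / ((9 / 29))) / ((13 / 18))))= -5.22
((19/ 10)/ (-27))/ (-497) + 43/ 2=1442552/ 67095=21.50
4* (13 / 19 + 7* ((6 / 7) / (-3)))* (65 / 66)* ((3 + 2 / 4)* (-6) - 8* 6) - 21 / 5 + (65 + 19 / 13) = 5704573 / 13585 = 419.92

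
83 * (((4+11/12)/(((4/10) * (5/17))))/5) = 83249/120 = 693.74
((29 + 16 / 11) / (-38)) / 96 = -335 / 40128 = -0.01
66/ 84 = 0.79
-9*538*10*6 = -290520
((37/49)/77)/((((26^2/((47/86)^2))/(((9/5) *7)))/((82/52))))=30159477/350328698720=0.00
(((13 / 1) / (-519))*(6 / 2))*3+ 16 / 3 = 2651 / 519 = 5.11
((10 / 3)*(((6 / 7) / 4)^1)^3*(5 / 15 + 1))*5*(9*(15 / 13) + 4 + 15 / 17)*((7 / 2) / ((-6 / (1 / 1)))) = -6025 / 3094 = -1.95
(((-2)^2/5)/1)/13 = 4/65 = 0.06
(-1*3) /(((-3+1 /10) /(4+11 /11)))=150 /29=5.17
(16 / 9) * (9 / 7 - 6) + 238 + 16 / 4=4906 / 21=233.62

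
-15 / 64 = -0.23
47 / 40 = 1.18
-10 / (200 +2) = -5 / 101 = -0.05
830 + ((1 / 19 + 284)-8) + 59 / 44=925781 / 836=1107.39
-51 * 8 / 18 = -68 / 3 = -22.67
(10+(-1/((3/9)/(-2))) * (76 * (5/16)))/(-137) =-305/274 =-1.11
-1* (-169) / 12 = 169 / 12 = 14.08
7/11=0.64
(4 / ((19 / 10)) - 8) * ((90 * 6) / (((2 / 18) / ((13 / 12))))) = -589680 / 19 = -31035.79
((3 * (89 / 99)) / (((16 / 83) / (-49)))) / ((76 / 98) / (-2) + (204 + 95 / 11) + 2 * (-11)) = -3.60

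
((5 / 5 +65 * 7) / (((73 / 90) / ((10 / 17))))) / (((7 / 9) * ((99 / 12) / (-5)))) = -24624000 / 95557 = -257.69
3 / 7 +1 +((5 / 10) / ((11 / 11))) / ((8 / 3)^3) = 10429 / 7168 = 1.45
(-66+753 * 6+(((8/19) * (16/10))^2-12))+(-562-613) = 29470721/9025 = 3265.45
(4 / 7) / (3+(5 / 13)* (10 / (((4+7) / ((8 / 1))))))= 572 / 5803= 0.10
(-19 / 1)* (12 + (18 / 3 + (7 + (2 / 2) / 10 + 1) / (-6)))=-6327 / 20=-316.35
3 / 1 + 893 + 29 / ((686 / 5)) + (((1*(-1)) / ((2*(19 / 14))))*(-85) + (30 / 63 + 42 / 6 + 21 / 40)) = 731620591 / 782040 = 935.53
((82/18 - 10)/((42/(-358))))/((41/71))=80.36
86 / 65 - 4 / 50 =404 / 325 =1.24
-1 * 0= 0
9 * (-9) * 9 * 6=-4374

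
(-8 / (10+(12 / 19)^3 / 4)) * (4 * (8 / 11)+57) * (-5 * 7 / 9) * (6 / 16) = 158202835 / 2277726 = 69.46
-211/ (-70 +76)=-211/ 6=-35.17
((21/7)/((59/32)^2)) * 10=30720/3481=8.83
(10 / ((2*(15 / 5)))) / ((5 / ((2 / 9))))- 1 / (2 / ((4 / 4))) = -23 / 54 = -0.43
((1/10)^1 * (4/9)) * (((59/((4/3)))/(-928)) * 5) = -59/5568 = -0.01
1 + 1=2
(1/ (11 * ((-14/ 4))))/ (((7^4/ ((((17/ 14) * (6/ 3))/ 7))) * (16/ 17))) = -289/ 72471784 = -0.00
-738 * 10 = -7380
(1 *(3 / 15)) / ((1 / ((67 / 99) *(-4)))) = -268 / 495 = -0.54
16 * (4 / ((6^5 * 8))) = 1 / 972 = 0.00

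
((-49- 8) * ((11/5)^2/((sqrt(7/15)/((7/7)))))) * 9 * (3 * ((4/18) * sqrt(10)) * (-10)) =82764 * sqrt(42)/7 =76624.57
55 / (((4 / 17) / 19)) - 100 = 17365 / 4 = 4341.25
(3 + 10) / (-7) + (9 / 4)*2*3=163 / 14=11.64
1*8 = 8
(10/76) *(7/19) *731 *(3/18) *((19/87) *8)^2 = 409360/22707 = 18.03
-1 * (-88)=88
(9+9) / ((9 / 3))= 6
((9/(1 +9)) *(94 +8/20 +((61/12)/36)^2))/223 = 88105133/231206400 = 0.38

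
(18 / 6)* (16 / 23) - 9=-159 / 23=-6.91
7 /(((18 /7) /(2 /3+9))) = 1421 /54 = 26.31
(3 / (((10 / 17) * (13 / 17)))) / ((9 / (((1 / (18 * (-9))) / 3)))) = -289 / 189540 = -0.00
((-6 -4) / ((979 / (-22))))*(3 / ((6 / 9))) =90 / 89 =1.01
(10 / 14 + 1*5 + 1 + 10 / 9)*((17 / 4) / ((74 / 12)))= 8381 / 1554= 5.39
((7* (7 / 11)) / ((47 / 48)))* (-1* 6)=-14112 / 517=-27.30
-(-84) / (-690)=-14 / 115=-0.12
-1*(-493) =493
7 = 7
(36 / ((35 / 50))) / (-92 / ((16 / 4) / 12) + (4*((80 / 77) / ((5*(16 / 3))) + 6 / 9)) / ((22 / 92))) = -32670 / 167831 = -0.19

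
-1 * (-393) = 393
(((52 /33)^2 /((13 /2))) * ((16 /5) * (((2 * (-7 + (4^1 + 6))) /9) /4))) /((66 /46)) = 76544 /539055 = 0.14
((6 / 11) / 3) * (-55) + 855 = 845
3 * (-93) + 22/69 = -19229/69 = -278.68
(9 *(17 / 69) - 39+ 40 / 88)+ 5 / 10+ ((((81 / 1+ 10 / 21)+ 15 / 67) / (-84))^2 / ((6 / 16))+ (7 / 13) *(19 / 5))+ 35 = 322231636933781 / 86141397372030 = 3.74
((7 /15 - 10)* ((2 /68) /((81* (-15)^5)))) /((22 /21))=91 /20913187500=0.00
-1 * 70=-70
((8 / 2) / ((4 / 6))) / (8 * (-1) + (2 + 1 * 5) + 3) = 3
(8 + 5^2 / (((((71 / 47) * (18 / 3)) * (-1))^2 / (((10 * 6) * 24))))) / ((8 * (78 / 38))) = 1780718 / 65533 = 27.17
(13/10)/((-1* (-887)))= 13/8870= 0.00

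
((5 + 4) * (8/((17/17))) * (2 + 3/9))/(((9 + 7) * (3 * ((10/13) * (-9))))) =-91/180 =-0.51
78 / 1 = 78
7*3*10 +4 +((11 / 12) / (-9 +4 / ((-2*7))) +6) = 171523 / 780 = 219.90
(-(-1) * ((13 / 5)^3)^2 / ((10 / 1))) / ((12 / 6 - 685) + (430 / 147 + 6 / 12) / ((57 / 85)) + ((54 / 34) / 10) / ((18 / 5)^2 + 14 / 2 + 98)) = -35571415092759 / 780586231718750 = -0.05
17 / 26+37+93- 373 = -6301 / 26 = -242.35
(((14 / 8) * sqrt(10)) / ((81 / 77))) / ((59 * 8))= 0.01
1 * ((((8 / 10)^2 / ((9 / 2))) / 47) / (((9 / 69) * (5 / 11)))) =8096 / 158625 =0.05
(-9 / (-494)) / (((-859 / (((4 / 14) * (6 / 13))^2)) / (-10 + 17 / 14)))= 39852 / 12299032291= 0.00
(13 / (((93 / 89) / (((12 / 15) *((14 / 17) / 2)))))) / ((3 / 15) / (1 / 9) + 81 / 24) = 259168 / 327267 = 0.79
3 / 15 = 1 / 5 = 0.20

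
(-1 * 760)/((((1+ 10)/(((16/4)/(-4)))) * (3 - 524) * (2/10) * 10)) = -380/5731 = -0.07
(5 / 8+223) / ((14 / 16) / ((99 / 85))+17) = 177111 / 14059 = 12.60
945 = 945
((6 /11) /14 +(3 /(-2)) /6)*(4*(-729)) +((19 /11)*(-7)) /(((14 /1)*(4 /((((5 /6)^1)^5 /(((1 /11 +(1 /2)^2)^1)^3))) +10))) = 32773863865 /53264288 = 615.31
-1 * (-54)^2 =-2916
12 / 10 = 6 / 5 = 1.20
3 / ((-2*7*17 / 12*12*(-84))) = 1 / 6664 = 0.00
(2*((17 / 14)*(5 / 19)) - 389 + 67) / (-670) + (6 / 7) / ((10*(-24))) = 169691 / 356440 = 0.48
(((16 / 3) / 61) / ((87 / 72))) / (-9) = -128 / 15921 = -0.01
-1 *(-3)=3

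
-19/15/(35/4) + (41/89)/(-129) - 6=-12353077/2009175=-6.15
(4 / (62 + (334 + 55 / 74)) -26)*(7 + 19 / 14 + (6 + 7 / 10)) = -23654178 / 60445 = -391.33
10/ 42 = 5/ 21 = 0.24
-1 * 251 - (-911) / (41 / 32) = 18861 / 41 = 460.02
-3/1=-3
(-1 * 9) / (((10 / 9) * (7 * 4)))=-81 / 280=-0.29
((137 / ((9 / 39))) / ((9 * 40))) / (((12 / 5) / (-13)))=-23153 / 2592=-8.93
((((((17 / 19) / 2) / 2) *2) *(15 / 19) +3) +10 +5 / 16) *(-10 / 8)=-394665 / 23104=-17.08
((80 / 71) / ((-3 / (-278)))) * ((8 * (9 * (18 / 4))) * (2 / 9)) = 533760 / 71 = 7517.75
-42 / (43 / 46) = -1932 / 43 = -44.93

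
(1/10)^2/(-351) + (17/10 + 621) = 21856769/35100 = 622.70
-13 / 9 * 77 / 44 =-91 / 36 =-2.53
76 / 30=38 / 15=2.53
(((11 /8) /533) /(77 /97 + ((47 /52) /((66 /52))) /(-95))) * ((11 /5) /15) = 2453033 /5097942460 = 0.00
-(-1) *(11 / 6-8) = -37 / 6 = -6.17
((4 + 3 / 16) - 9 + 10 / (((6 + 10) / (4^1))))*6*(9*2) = -999 / 4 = -249.75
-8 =-8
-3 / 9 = -1 / 3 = -0.33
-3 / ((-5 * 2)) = 3 / 10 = 0.30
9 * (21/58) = 189/58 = 3.26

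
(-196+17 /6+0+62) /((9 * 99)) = -787 /5346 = -0.15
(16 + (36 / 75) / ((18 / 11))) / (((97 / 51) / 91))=1890434 / 2425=779.56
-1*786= -786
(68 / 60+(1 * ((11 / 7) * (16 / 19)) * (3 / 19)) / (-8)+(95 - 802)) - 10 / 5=-26832676 / 37905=-707.89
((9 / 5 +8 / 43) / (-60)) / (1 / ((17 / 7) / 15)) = -1037 / 193500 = -0.01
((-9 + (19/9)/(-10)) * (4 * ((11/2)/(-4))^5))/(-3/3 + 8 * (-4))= -5.49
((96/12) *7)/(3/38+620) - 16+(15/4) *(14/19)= -11771325/895394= -13.15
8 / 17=0.47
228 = 228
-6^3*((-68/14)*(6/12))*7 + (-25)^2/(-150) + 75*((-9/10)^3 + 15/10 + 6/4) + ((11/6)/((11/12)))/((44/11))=460639/120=3838.66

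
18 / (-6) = -3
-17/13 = -1.31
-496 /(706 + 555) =-0.39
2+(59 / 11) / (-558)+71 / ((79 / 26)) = 12295891 / 484902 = 25.36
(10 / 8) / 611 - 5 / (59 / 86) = -1050625 / 144196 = -7.29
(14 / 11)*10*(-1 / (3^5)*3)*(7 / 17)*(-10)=9800 / 15147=0.65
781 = 781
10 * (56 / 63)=80 / 9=8.89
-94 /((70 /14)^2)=-94 /25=-3.76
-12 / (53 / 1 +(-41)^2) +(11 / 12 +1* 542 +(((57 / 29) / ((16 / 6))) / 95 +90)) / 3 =636523873 / 3017160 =210.97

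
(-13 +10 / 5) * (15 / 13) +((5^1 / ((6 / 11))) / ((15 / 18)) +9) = 95 / 13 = 7.31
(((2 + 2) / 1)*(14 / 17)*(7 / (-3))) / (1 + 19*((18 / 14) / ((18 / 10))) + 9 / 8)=-21952 / 44829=-0.49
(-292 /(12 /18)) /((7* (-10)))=219 /35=6.26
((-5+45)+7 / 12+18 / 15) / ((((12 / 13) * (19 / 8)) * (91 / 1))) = 2507 / 11970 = 0.21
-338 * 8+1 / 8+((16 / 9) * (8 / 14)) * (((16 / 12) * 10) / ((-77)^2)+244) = -22017172795 / 8964648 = -2456.00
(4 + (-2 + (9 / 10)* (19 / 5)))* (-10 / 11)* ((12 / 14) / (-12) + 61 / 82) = -52303 / 15785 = -3.31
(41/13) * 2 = 82/13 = 6.31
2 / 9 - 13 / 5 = -107 / 45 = -2.38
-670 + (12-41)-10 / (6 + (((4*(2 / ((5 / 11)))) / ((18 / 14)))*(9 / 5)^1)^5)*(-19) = -30999237738954562 / 44347980925163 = -699.00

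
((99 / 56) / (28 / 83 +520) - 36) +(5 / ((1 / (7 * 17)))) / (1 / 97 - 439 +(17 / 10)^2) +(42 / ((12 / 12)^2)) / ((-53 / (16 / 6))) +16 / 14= -113576161175987 / 2963012014816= -38.33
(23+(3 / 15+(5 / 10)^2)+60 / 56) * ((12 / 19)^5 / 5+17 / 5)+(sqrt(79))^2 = 56458025739 / 346653860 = 162.87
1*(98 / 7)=14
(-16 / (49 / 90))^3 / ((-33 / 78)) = 59990.14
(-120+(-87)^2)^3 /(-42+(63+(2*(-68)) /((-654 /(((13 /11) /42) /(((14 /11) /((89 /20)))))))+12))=397364445708031620 /31745209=12517304444.52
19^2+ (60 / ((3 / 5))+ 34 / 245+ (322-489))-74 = 53934 / 245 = 220.14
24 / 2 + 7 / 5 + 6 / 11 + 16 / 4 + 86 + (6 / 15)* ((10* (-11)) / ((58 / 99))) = 46003 / 1595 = 28.84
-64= -64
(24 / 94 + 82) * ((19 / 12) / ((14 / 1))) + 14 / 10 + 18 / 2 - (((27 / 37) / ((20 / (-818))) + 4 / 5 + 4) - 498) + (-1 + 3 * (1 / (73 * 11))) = 541.75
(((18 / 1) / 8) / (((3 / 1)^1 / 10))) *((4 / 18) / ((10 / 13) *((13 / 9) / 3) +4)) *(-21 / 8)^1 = -945 / 944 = -1.00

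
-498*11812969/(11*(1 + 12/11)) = -5882858562/23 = -255776459.22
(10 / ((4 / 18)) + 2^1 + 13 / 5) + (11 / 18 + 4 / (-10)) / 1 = 49.81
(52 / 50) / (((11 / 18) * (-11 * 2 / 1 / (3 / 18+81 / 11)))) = -19383 / 33275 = -0.58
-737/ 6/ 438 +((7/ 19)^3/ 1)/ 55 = -277128161/ 991399860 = -0.28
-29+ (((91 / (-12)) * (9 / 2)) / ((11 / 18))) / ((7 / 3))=-2329 / 44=-52.93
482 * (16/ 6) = 3856/ 3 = 1285.33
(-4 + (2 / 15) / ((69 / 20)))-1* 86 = -18622 / 207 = -89.96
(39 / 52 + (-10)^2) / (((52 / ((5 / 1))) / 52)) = 2015 / 4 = 503.75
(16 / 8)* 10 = 20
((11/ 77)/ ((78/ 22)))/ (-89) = -11/ 24297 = -0.00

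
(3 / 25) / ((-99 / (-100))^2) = 400 / 3267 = 0.12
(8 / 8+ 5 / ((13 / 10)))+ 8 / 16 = 139 / 26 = 5.35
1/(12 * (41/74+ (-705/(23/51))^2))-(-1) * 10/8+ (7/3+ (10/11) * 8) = 137087102165993/12627702323148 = 10.86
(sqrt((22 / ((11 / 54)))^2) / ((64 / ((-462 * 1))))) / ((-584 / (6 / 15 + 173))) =5407479 / 23360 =231.48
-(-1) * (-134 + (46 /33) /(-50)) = -134.03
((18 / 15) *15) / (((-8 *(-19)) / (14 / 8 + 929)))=33507 / 304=110.22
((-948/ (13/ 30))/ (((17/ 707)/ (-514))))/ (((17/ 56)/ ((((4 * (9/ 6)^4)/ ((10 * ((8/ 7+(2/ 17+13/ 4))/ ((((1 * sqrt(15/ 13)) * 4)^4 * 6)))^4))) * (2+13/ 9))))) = 10229850033999270267567113168014540800000000/ 225329653313830116183613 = 45399484193727244892.95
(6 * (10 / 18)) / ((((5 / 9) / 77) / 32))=14784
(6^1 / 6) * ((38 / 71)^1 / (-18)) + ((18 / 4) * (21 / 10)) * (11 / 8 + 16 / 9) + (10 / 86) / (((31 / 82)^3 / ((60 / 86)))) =176079070784807 / 5631743072160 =31.27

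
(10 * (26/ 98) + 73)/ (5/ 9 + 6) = 33363/ 2891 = 11.54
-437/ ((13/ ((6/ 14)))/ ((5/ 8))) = -6555/ 728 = -9.00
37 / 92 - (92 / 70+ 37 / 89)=-380533 / 286580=-1.33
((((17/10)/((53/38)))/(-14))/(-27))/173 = 323/17329410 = 0.00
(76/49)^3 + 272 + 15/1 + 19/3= 104848048/352947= 297.06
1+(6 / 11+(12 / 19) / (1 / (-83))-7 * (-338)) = 483861 / 209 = 2315.12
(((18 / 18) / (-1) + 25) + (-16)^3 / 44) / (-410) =76 / 451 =0.17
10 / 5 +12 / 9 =10 / 3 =3.33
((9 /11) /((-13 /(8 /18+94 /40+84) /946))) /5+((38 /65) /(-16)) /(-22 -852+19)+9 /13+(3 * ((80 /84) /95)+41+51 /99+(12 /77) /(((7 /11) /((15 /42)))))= -1662708138061 /1677475800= -991.20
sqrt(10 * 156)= 2 * sqrt(390)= 39.50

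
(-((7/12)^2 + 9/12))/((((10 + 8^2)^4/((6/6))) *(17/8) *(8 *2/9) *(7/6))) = -471/57094440704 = -0.00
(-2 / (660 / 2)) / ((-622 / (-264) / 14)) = -56 / 1555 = -0.04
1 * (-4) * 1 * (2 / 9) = -0.89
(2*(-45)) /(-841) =90 /841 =0.11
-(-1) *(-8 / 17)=-8 / 17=-0.47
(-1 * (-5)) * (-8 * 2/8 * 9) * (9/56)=-405/28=-14.46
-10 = -10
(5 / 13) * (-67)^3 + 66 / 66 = -1503802 / 13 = -115677.08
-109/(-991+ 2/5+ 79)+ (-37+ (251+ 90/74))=36315519/168646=215.34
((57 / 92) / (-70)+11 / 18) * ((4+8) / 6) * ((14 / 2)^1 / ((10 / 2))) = 34907 / 20700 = 1.69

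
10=10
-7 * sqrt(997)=-221.03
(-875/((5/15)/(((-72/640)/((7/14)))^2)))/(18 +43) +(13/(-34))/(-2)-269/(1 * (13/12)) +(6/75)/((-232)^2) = -4540360602163/18140033600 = -250.30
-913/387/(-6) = 913/2322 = 0.39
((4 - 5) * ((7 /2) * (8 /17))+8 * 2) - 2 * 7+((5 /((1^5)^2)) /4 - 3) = -95 /68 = -1.40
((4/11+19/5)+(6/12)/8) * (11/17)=3719/1360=2.73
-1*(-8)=8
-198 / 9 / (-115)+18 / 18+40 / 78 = 7643 / 4485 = 1.70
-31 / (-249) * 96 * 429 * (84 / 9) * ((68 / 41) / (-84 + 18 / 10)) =-1350469120 / 1398633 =-965.56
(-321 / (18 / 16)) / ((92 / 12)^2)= -2568 / 529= -4.85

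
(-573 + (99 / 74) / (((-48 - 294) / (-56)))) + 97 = -475.78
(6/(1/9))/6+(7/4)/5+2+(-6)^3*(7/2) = -14893/20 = -744.65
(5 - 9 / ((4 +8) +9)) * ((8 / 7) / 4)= 1.31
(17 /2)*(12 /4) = 51 /2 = 25.50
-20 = -20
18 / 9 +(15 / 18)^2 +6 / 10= 593 / 180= 3.29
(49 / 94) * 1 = 49 / 94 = 0.52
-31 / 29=-1.07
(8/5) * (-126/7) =-144/5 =-28.80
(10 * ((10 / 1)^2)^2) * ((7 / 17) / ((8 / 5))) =437500 / 17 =25735.29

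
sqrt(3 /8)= sqrt(6) /4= 0.61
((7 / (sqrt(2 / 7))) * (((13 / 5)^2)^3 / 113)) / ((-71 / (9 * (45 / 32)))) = -2736800703 * sqrt(14) / 1604600000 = -6.38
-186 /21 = -62 /7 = -8.86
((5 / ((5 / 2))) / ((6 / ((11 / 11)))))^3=0.04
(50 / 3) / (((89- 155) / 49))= -1225 / 99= -12.37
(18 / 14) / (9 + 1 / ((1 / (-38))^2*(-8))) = -18 / 2401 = -0.01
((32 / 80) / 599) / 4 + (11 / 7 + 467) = 19647207 / 41930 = 468.57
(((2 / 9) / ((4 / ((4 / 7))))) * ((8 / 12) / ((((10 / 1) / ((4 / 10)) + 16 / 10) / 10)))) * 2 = 400 / 25137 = 0.02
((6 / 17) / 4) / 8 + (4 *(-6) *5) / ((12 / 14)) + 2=-37533 / 272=-137.99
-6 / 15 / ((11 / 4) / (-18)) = 144 / 55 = 2.62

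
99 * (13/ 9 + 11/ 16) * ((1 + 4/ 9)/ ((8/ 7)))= 307307/ 1152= 266.76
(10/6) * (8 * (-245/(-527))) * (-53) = -519400/1581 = -328.53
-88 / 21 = -4.19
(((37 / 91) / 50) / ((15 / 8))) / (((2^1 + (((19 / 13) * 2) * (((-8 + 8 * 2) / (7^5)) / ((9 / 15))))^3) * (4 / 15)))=114505079612169519 / 14081030148210640850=0.01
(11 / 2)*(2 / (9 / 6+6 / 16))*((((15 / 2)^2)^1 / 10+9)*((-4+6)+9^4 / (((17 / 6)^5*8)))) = 3954095574 / 7099285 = 556.97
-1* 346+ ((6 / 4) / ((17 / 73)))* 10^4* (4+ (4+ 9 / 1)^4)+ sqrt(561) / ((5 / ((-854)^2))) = 729316* sqrt(561) / 5+ 31278669118 / 17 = 1843376546.69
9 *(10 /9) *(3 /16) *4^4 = 480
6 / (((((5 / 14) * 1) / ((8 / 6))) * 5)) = 112 / 25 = 4.48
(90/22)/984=0.00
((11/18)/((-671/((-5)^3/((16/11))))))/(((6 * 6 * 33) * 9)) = 125/17076096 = 0.00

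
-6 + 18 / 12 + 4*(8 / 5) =1.90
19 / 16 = 1.19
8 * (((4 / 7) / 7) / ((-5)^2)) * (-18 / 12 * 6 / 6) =-0.04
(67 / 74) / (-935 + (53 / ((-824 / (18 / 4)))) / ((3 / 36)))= -13802 / 14306087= -0.00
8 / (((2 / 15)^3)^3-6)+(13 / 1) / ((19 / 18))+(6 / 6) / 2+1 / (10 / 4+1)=361021586998465 / 30677800713154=11.77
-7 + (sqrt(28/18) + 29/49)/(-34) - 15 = -36681/1666 - sqrt(14)/102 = -22.05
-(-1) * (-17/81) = -17/81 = -0.21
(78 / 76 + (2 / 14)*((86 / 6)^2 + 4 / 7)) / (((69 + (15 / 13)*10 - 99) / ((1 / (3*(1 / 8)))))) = -6635213 / 1508220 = -4.40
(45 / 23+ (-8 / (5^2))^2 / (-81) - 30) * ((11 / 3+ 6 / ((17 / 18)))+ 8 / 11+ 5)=-288470709898 / 653214375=-441.62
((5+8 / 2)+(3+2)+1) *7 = 105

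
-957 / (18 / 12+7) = -1914 / 17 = -112.59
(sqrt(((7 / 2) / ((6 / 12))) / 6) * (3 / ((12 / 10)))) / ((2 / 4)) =5 * sqrt(42) / 6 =5.40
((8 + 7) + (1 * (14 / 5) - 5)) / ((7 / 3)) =192 / 35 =5.49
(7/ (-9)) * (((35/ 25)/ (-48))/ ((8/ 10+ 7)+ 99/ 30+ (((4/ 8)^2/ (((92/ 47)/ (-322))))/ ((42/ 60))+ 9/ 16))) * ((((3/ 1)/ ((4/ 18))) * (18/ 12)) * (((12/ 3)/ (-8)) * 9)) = 0.04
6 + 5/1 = 11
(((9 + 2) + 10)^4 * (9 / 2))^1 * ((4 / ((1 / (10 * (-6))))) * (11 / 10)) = -231043428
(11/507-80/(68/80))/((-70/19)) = 2201321/86190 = 25.54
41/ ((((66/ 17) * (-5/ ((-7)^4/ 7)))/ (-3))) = 239071/ 110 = 2173.37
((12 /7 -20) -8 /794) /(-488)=12711 /339038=0.04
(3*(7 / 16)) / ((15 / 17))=119 / 80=1.49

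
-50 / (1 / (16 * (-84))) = 67200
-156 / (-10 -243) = 156 / 253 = 0.62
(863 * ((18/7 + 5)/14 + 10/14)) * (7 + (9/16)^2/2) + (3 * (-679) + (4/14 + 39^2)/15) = 4378745627/752640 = 5817.85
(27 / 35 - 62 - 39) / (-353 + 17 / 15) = 5262 / 18473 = 0.28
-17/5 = -3.40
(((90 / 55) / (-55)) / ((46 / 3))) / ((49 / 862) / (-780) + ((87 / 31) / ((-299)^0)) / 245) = -5515100136 / 32351353639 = -0.17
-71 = -71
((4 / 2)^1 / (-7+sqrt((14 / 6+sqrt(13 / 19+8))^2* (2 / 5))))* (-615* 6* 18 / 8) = 4732425 / (-sqrt(10)* (133+3* sqrt(3135))+1995) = 4536.28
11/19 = 0.58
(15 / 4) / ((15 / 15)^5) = 15 / 4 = 3.75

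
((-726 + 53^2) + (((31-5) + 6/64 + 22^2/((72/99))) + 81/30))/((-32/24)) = -1333101/640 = -2082.97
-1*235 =-235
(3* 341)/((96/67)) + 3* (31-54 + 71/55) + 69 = 717.84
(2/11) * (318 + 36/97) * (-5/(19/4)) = -1235280/20273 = -60.93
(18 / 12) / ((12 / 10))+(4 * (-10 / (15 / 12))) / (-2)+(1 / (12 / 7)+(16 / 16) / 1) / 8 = 1675 / 96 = 17.45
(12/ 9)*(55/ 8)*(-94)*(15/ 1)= -12925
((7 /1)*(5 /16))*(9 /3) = 105 /16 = 6.56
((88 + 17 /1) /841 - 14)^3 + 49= -1559769588580 /594823321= -2622.24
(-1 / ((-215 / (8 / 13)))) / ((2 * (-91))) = -4 / 254345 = -0.00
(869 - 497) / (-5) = -372 / 5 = -74.40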